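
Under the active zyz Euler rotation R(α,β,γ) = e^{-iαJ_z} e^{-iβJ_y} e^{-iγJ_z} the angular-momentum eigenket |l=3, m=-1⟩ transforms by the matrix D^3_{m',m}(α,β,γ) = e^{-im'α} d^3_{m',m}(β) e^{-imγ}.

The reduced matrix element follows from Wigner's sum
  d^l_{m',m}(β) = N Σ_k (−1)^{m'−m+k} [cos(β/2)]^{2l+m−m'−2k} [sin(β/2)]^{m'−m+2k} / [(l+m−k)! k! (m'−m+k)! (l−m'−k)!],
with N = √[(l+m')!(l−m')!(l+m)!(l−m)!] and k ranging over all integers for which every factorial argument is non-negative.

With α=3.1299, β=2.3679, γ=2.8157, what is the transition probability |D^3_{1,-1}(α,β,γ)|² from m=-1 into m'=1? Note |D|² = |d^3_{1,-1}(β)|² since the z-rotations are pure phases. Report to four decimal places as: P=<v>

D^3_{1,-1}(3.1299,2.3679,2.8157) = e^{-i·1·3.1299}·d^3_{1,-1}(2.3679)·e^{-i·-1·2.8157}. Compute d first:
c=cos(2.3679/2)=0.377270, s=sin(2.3679/2)=0.926103; N=√[24·2·2·24]=48.000000
Admissible k: 0..2 (factorial args all ≥0)
  k=0: (−1)^2·48.0000/(8)·0.3773^4·0.9261^2 = +0.104250
  k=1: (−1)^3·48.0000/(6)·0.3773^2·0.9261^4 = -0.837591
  k=2: (−1)^4·48.0000/(48)·0.3773^0·0.9261^6 = +0.630895
d^3_{1,-1}(2.3679) = +0.104250 -0.837591 +0.630895 = -0.102445
|D^3_{1,-1}|² = |d^3_{1,-1}(β)|² = (-0.102445)² = 0.010495 (the z-rotation phases have unit modulus)

P=0.0105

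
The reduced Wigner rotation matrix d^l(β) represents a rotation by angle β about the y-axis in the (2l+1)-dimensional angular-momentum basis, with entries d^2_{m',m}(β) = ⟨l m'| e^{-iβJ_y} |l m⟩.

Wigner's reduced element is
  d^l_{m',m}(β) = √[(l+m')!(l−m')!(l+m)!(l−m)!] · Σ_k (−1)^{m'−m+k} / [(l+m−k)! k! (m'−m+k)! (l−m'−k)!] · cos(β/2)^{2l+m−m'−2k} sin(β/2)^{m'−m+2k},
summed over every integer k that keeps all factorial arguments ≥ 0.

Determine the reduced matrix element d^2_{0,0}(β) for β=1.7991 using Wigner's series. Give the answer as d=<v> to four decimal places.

d^2_{0,0}(β=1.7991) via Wigner's sum:
c=cos(1.7991/2)=0.621962, s=sin(1.7991/2)=0.783047; N=√[2·2·2·2]=4.000000
k: max(0,(0)−(0))=0 … min(2+(0),2−(0))=2
  k=0: (−1)^0·4.0000/(4)·0.6220^4·0.7830^0 = +0.149643
  k=1: (−1)^1·4.0000/(1)·0.6220^2·0.7830^2 = -0.948777
  k=2: (−1)^2·4.0000/(4)·0.6220^0·0.7830^4 = +0.375969
d^2_{0,0}(1.7991) = +0.149643 -0.948777 +0.375969 = -0.423165

d=-0.4232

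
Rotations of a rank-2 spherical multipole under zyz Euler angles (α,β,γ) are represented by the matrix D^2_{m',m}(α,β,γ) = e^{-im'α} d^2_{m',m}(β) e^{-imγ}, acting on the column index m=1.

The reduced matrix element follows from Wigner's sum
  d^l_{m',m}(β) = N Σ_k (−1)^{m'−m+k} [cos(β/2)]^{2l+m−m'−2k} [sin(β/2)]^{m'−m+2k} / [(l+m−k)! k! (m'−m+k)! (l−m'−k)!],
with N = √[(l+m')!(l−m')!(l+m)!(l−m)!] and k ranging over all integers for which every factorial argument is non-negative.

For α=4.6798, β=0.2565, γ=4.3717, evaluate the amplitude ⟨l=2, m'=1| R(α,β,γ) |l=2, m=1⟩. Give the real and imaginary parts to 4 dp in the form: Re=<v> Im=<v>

D^2_{1,1}(4.6798,0.2565,4.3717) = e^{-i·1·4.6798}·d^2_{1,1}(0.2565)·e^{-i·1·4.3717}. Compute d first:
Half-angle: c=0.991787, s=0.127899. N=√(6·1·6·1)=6.000000
Admissible k: 0..1 (factorial args all ≥0)
  k=0: (−1)^0·6.0000/(6)·0.9918^4·0.1279^0 = +0.967551
  k=1: (−1)^1·6.0000/(2)·0.9918^2·0.1279^2 = -0.048271
d^2_{1,1}(0.2565) = +0.967551 -0.048271 = +0.919280
Phases: e^{-i·(1)·4.6798}=-0.032583+0.999469i, e^{-i·(1)·4.3717}=-0.334137+0.942525i ⇒ D=-0.855976-0.335233i

Re=-0.8560 Im=-0.3352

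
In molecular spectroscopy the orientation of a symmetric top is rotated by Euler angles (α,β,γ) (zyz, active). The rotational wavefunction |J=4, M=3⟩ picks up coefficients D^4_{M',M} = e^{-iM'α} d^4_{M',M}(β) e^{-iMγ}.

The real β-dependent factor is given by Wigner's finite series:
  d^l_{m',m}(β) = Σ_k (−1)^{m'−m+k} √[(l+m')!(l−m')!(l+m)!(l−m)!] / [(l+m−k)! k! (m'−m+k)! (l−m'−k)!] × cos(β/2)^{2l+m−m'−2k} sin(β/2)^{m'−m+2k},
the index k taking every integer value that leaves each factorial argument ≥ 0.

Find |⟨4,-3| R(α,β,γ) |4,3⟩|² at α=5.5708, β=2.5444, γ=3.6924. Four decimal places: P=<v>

P=0.0550

D^4_{-3,3}(5.5708,2.5444,3.6924) = e^{-i·-3·5.5708}·d^4_{-3,3}(2.5444)·e^{-i·3·3.6924}. Compute d first:
With c≡cos(β/2)=0.294179 and s≡sin(β/2)=0.955750, N=[1·5040·5040·1]^{1/2}=5040.000000
The bounds max(0,m−m')=6 and min(l+m,l−m')=7 give 2 terms
  k=6: (−1)^0·5040.0000/(720)·0.2942^2·0.9558^6 = +0.461730
  k=7: (−1)^1·5040.0000/(5040)·0.2942^0·0.9558^8 = -0.696235
d^4_{-3,3}(2.5444) = +0.461730 -0.696235 = -0.234505
|D^4_{-3,3}|² = |d^4_{-3,3}(β)|² = (-0.234505)² = 0.054993 (the z-rotation phases have unit modulus)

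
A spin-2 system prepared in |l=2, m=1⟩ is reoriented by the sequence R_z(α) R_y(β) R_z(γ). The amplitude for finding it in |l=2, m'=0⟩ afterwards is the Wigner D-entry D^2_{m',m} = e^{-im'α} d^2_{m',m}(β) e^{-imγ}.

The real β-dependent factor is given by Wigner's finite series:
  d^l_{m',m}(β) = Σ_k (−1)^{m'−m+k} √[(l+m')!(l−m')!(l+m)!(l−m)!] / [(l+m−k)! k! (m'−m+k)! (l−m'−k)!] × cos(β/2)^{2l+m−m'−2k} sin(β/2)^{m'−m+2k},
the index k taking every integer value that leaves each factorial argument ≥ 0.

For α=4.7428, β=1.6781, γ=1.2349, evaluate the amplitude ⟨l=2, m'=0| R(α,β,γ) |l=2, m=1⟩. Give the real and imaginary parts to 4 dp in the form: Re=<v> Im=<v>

D^2_{0,1}(4.7428,1.6781,1.2349) = e^{-i·0·4.7428}·d^2_{0,1}(1.6781)·e^{-i·1·1.2349}. Compute d first:
c=cos(1.6781/2)=0.668170, s=sin(1.6781/2)=0.744009; N=√[2·2·6·1]=4.898979
The bounds max(0,m−m')=1 and min(l+m,l−m')=2 give 2 terms
  k=1: (−1)^0·4.8990/(2)·0.6682^3·0.7440^1 = +0.543644
  k=2: (−1)^1·4.8990/(2)·0.6682^1·0.7440^3 = -0.674057
d^2_{0,1}(1.6781) = +0.543644 -0.674057 = -0.130413
D = (+1.000000+0.000000i)·(-0.130413)·(+0.329616-0.944115i) = -0.042986+0.123125i

Re=-0.0430 Im=0.1231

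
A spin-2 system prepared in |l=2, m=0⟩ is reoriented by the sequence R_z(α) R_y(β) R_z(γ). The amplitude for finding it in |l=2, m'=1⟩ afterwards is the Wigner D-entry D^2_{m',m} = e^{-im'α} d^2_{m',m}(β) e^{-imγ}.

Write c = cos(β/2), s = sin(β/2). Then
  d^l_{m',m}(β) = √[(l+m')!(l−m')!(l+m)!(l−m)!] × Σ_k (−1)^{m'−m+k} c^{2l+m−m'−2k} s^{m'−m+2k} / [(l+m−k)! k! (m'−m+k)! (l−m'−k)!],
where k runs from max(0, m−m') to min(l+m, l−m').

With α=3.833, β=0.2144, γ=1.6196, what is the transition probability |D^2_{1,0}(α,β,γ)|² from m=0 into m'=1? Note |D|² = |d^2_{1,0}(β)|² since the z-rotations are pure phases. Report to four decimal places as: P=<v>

D^2_{1,0}(3.833,0.2144,1.6196) = e^{-i·1·3.833}·d^2_{1,0}(0.2144)·e^{-i·0·1.6196}. Compute d first:
With c≡cos(β/2)=0.994260 and s≡sin(β/2)=0.106995, N=[6·1·2·2]^{1/2}=4.898979
k∈{0,1} keeps every argument non-negative
  k=0: (−1)^1·4.8990/(2)·0.9943^3·0.1070^1 = -0.257595
  k=1: (−1)^2·4.8990/(2)·0.9943^1·0.1070^3 = +0.002983
d^2_{1,0}(0.2144) = -0.257595 +0.002983 = -0.254612
|D^2_{1,0}|² = |d^2_{1,0}(β)|² = (-0.254612)² = 0.064827 (the z-rotation phases have unit modulus)

P=0.0648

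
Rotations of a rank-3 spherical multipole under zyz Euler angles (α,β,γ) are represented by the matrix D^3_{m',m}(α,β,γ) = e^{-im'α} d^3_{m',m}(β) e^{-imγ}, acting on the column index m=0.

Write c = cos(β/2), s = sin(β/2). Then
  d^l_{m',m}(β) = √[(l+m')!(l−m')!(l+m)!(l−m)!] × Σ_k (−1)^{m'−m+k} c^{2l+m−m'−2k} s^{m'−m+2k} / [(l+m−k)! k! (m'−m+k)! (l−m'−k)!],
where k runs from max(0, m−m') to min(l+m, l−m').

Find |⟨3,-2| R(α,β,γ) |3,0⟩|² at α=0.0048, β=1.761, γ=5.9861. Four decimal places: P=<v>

First d^3_{-2,0}(β=1.761), then the phase factors e^{-i(-2)α} and e^{-i(0)γ}:
c=cos(1.761/2)=0.636766, s=sin(1.761/2)=0.771057; N=√[1·120·6·6]=65.726707
The bounds max(0,m−m')=2 and min(l+m,l−m')=3 give 2 terms
  k=2: (−1)^0·65.7267/(12)·0.6368^4·0.7711^2 = +0.535368
  k=3: (−1)^1·65.7267/(12)·0.6368^2·0.7711^4 = -0.784995
d^3_{-2,0}(1.761) = +0.535368 -0.784995 = -0.249626
|D^3_{-2,0}|² = |d^3_{-2,0}(β)|² = (-0.249626)² = 0.062313 (the z-rotation phases have unit modulus)

P=0.0623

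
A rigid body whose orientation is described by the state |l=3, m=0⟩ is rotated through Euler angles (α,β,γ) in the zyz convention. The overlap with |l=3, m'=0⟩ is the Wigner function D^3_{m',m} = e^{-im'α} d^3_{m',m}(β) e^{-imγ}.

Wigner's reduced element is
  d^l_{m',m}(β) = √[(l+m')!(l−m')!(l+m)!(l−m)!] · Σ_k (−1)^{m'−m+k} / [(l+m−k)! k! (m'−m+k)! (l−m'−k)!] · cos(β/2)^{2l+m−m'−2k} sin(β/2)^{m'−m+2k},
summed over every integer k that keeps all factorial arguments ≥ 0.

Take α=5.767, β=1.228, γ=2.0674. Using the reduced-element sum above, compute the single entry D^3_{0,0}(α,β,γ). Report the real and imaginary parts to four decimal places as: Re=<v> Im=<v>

Re=-0.4092 Im=0.0000

Split into d^3_{0,0}(β=1.228) × two z-phases.
Half-angle: c=0.817350, s=0.576141. N=√(6·6·6·6)=36.000000
The bounds max(0,m−m')=0 and min(l+m,l−m')=3 give 4 terms
  k=0: (−1)^0·36.0000/(36)·0.8173^6·0.5761^0 = +0.298159
  k=1: (−1)^1·36.0000/(4)·0.8173^4·0.5761^2 = -1.333316
  k=2: (−1)^2·36.0000/(4)·0.8173^2·0.5761^4 = +0.662484
  k=3: (−1)^3·36.0000/(36)·0.8173^0·0.5761^6 = -0.036574
d^3_{0,0}(1.228) = +0.298159 -1.333316 +0.662484 -0.036574 = -0.409247
Phases: e^{-i·(0)·5.767}=+1.000000+0.000000i, e^{-i·(0)·2.0674}=+1.000000+0.000000i ⇒ D=-0.409247+0.000000i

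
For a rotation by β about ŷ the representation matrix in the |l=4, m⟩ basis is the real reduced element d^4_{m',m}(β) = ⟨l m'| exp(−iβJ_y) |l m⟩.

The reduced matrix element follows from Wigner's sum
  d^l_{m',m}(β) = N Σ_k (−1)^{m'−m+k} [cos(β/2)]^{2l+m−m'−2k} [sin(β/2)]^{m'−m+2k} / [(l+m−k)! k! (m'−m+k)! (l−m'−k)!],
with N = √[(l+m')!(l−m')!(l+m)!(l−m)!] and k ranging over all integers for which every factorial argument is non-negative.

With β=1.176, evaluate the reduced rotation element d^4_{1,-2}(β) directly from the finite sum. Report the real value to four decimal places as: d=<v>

d=-0.3779

d^4_{1,-2}(β=1.176) via Wigner's sum:
Half-angle: c=0.832052, s=0.554698. N=√(120·6·2·720)=1018.233765
The bounds max(0,m−m')=0 and min(l+m,l−m')=2 give 3 terms
  k=0: (−1)^3·1018.2338/(72)·0.8321^5·0.5547^3 = -0.962579
  k=1: (−1)^4·1018.2338/(48)·0.8321^3·0.5547^5 = +0.641712
  k=2: (−1)^5·1018.2338/(240)·0.8321^1·0.5547^7 = -0.057040
d^4_{1,-2}(1.176) = -0.962579 +0.641712 -0.057040 = -0.377907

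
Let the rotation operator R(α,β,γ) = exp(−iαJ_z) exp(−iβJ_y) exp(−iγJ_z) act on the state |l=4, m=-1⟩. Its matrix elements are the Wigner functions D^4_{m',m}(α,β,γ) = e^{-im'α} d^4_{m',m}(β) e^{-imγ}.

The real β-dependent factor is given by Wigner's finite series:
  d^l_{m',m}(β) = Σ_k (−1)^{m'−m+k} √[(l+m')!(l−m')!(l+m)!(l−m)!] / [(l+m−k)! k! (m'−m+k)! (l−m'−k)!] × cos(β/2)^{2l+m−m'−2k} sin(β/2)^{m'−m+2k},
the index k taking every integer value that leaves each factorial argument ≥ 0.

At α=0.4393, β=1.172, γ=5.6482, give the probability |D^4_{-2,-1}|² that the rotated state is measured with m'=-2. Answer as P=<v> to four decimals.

Split into d^4_{-2,-1}(β=1.172) × two z-phases.
c=cos(1.172/2)=0.833159, s=sin(1.172/2)=0.553033; N=√[2·720·6·120]=1018.233765
k∈{1,2,3} keeps every argument non-negative
  k=1: (−1)^0·1018.2338/(240)·0.8332^7·0.5530^1 = +0.653859
  k=2: (−1)^1·1018.2338/(48)·0.8332^5·0.5530^3 = -1.440455
  k=3: (−1)^2·1018.2338/(72)·0.8332^3·0.5530^5 = +0.423111
d^4_{-2,-1}(1.172) = +0.653859 -1.440455 +0.423111 = -0.363485
|D^4_{-2,-1}|² = |d^4_{-2,-1}(β)|² = (-0.363485)² = 0.132122 (the z-rotation phases have unit modulus)

P=0.1321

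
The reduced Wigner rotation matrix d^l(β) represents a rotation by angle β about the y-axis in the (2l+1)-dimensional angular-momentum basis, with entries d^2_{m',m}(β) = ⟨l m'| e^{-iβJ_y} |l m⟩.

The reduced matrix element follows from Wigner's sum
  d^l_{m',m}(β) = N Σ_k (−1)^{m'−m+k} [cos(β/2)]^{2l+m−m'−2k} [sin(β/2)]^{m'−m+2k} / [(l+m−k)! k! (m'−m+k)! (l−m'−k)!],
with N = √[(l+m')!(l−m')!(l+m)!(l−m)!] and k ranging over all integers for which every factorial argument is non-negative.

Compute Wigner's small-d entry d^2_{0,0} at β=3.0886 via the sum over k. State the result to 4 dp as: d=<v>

d^2_{0,0}(β=3.0886) via Wigner's sum:
With c≡cos(β/2)=0.026493 and s≡sin(β/2)=0.999649, N=[2·2·2·2]^{1/2}=4.000000
Admissible k: 0..2 (factorial args all ≥0)
  k=0: (−1)^0·4.0000/(4)·0.0265^4·0.9996^0 = +0.000000
  k=1: (−1)^1·4.0000/(1)·0.0265^2·0.9996^2 = -0.002806
  k=2: (−1)^2·4.0000/(4)·0.0265^0·0.9996^4 = +0.998597
d^2_{0,0}(3.0886) = +0.000000 -0.002806 +0.998597 = +0.995792

d=0.9958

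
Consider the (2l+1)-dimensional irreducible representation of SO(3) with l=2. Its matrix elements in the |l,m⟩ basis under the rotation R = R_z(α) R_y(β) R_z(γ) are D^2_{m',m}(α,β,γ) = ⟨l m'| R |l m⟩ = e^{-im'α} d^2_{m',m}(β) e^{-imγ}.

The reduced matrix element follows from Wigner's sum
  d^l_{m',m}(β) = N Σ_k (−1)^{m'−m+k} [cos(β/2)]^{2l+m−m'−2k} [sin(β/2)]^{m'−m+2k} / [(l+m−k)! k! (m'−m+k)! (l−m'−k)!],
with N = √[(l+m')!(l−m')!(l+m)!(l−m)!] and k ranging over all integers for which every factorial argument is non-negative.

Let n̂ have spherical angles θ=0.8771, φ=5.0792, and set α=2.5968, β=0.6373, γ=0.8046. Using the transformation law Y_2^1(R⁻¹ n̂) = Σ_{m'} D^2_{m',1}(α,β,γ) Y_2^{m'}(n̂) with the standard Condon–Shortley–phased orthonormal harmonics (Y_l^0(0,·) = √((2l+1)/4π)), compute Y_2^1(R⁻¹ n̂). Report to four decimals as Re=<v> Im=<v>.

Re=0.0310 Im=-0.1120

Need the full column D^2_{m',1} for m'=−2..2 at α=2.5968, β=0.6373, γ=0.8046.
cos(β/2)=0.949659, sin(β/2)=0.313285
d^2_{-2,1}: single k=3 term ⇒ +0.058400;  D = -0.018559-0.055373i
d^2_{-1,1}: k∈[2..3] ⇒ +0.265543 -0.009633 = +0.255910;  D = -0.056198+0.249664i
d^2_{0,1}: k∈[1..2] ⇒ +0.657231 -0.071526 = +0.585706;  D = +0.406128-0.422032i
d^2_{1,1}: k∈[0..1] ⇒ +0.813338 -0.265543 = +0.547795;  D = -0.529411+0.140725i
d^2_{2,1}: single k=0 term ⇒ -0.536627;  D = -0.514983-0.150869i
Y_2^{m'}(θ=0.8771,φ=5.0792) and Σ D·Y over m':
  (-0.0186-0.0554i)·(-0.1696+0.1529i)  (-0.0562+0.2497i)·(+0.1362+0.3545i)  (+0.4061-0.4220i)·(+0.0714+0.0000i)  (-0.5294+0.1407i)·(-0.1362+0.3545i)  (-0.5150-0.1509i)·(-0.1696-0.1529i)
Y_2^1(R⁻¹ n̂) = +0.030951-0.112031i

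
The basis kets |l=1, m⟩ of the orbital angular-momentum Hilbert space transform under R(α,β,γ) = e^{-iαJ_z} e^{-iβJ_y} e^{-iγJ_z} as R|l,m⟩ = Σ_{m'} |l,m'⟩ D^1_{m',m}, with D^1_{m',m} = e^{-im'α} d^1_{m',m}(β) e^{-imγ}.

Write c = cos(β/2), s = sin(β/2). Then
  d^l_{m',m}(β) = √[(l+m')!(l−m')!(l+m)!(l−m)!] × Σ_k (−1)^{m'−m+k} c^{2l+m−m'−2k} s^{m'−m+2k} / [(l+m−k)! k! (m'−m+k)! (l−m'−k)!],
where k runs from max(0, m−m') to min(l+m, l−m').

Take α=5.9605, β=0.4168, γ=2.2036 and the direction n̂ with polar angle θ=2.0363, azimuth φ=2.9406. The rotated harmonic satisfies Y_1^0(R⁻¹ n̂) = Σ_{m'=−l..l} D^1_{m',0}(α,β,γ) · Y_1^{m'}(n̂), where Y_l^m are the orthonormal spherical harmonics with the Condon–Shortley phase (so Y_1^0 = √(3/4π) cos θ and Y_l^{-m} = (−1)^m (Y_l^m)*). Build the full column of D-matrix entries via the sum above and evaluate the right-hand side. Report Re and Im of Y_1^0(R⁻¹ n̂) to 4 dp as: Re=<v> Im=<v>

Need the full column D^1_{m',0} for m'=−1..1 at α=5.9605, β=0.4168, γ=2.2036.
cos(β/2)=0.978363, sin(β/2)=0.206895
d^1_{-1,0}: single k=1 term ⇒ +0.286263;  D = +0.271488-0.090778i
d^1_{0,0}: k∈[0..1] ⇒ +0.957195 -0.042805 = +0.914389;  D = +0.914389+0.000000i
d^1_{1,0}: single k=0 term ⇒ -0.286263;  D = -0.271488-0.090778i
Y_1^{m'}(θ=2.0363,φ=2.9406) and Σ D·Y over m':
  (+0.2715-0.0908i)·(-0.3025-0.0616i)  (+0.9144+0.0000i)·(-0.2193+0.0000i)  (-0.2715-0.0908i)·(+0.3025-0.0616i)
Y_1^0(R⁻¹ n̂) = -0.375994+0.000000i

Re=-0.3760 Im=0.0000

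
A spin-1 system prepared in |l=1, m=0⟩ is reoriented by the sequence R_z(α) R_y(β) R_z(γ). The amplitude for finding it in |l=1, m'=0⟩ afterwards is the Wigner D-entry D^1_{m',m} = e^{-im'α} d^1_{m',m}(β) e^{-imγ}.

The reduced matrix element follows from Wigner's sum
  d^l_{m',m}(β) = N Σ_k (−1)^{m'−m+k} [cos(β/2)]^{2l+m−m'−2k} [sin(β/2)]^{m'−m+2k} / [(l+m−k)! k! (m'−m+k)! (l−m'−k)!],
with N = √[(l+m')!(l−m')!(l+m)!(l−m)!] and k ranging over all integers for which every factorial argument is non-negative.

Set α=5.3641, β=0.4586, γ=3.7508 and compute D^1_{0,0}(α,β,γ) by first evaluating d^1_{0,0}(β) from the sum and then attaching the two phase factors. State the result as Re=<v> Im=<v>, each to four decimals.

Split into d^1_{0,0}(β=0.4586) × two z-phases.
Half-angle: c=0.973826, s=0.227296. N=√(1·1·1·1)=1.000000
The bounds max(0,m−m')=0 and min(l+m,l−m')=1 give 2 terms
  k=0: (−1)^0·1.0000/(1)·0.9738^2·0.2273^0 = +0.948337
  k=1: (−1)^1·1.0000/(1)·0.9738^0·0.2273^2 = -0.051663
d^1_{0,0}(0.4586) = +0.948337 -0.051663 = +0.896673
Phases: e^{-i·(0)·5.3641}=+1.000000+0.000000i, e^{-i·(0)·3.7508}=+1.000000+0.000000i ⇒ D=+0.896673+0.000000i

Re=0.8967 Im=0.0000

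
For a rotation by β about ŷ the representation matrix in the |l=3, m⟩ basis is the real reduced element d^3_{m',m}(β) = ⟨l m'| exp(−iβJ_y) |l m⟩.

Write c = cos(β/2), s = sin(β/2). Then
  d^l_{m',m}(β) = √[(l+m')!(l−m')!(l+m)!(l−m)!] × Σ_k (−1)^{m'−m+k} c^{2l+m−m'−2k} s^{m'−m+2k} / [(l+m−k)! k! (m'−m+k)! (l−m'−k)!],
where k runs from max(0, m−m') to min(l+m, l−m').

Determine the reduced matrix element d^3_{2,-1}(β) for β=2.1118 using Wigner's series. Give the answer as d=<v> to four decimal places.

d^3_{2,-1}(β=2.1118) via Wigner's sum:
Half-angle: c=0.492445, s=0.870344. N=√(120·1·2·24)=75.894664
The bounds max(0,m−m')=0 and min(l+m,l−m')=1 give 2 terms
  k=0: (−1)^3·75.8947/(12)·0.4924^3·0.8703^3 = -0.497937
  k=1: (−1)^4·75.8947/(24)·0.4924^1·0.8703^5 = +0.777699
d^3_{2,-1}(2.1118) = -0.497937 +0.777699 = +0.279762

d=0.2798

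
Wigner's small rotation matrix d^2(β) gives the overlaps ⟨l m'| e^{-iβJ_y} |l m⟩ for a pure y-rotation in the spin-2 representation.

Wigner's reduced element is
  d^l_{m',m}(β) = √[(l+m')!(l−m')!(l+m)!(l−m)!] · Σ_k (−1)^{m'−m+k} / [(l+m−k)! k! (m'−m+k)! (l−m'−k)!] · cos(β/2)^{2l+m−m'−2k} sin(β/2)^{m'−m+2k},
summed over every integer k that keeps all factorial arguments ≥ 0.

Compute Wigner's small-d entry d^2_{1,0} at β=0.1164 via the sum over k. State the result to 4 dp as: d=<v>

d=-0.1413

d^2_{1,0}(β=0.1164) via Wigner's sum:
Half-angle: c=0.998307, s=0.058167. N=√(6·1·2·2)=4.898979
Admissible k: 0..1 (factorial args all ≥0)
  k=0: (−1)^1·4.8990/(2)·0.9983^3·0.0582^1 = -0.141757
  k=1: (−1)^2·4.8990/(2)·0.9983^1·0.0582^3 = +0.000481
d^2_{1,0}(0.1164) = -0.141757 +0.000481 = -0.141276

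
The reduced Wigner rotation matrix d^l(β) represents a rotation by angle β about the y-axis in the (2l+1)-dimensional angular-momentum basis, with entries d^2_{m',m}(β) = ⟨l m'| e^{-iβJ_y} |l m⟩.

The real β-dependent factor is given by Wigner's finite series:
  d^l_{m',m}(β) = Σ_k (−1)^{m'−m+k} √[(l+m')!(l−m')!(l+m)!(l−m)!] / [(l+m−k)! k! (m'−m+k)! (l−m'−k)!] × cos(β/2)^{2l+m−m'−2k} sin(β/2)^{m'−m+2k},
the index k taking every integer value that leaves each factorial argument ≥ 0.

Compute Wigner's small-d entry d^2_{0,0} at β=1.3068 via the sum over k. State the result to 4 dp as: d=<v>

d=-0.3979

d^2_{0,0}(β=1.3068) via Wigner's sum:
Half-angle: c=0.794022, s=0.607890. N=√(2·2·2·2)=4.000000
k∈{0,1,2} keeps every argument non-negative
  k=0: (−1)^0·4.0000/(4)·0.7940^4·0.6079^0 = +0.397493
  k=1: (−1)^1·4.0000/(1)·0.7940^2·0.6079^2 = -0.931910
  k=2: (−1)^2·4.0000/(4)·0.7940^0·0.6079^4 = +0.136552
d^2_{0,0}(1.3068) = +0.397493 -0.931910 +0.136552 = -0.397865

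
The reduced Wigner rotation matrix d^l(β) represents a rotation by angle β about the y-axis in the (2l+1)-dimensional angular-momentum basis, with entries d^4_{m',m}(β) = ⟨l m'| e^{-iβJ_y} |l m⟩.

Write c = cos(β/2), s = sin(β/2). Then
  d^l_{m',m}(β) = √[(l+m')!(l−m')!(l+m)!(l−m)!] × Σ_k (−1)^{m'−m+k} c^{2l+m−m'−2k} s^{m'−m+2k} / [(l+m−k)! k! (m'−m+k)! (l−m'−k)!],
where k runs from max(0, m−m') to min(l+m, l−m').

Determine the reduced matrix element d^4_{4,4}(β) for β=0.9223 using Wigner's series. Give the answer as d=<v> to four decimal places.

d=0.4137

d^4_{4,4}(β=0.9223) via Wigner's sum:
With c≡cos(β/2)=0.895541 and s≡sin(β/2)=0.444978, N=[40320·1·40320·1]^{1/2}=40320.000000
k∈{0} keeps every argument non-negative
  k=0: (−1)^0·40320.0000/(40320)·0.8955^8·0.4450^0 = +0.413700
d^4_{4,4}(0.9223) = +0.413700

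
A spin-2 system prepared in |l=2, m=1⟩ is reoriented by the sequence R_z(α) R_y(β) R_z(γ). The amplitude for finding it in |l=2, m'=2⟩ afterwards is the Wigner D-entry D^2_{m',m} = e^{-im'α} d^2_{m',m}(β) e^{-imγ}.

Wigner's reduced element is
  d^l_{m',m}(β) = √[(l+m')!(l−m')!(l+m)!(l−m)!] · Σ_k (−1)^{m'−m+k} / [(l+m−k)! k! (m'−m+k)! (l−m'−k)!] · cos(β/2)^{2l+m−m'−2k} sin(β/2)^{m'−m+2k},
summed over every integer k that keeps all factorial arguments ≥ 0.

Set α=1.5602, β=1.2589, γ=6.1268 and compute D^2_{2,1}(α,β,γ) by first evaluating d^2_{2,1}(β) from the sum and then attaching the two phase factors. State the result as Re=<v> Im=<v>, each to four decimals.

First d^2_{2,1}(β=1.2589), then the phase factors e^{-i(2)α} and e^{-i(1)γ}:
c=cos(1.2589/2)=0.808351, s=sin(1.2589/2)=0.588700; N=√[24·1·6·1]=12.000000
Admissible k: 0..0 (factorial args all ≥0)
  k=0: (−1)^1·12.0000/(6)·0.8084^3·0.5887^1 = -0.621906
d^2_{2,1}(1.2589) = -0.621906
Attach z-rotation phases: D = e^{-i(2)(1.5602)}·(-0.621906)·e^{-i(1)(6.1268)} = +0.612126+0.109857i

Re=0.6121 Im=0.1099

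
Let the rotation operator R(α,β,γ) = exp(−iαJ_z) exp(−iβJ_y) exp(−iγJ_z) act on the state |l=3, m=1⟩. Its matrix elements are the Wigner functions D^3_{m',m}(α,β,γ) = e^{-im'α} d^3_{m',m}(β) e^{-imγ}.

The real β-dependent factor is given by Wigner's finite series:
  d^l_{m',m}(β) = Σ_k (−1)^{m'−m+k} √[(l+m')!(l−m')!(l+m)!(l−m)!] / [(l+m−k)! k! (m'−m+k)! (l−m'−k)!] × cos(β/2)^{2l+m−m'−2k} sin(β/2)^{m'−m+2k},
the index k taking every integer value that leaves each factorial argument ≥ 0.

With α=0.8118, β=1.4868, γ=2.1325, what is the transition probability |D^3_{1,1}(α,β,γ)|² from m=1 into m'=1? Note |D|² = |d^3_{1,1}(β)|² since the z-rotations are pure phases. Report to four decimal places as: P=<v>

Split into d^3_{1,1}(β=1.4868) × two z-phases.
Half-angle: c=0.736172, s=0.676795. N=√(24·2·24·2)=48.000000
Admissible k: 0..2 (factorial args all ≥0)
  k=0: (−1)^0·48.0000/(48)·0.7362^6·0.6768^0 = +0.159175
  k=1: (−1)^1·48.0000/(6)·0.7362^4·0.6768^2 = -1.076268
  k=2: (−1)^2·48.0000/(8)·0.7362^2·0.6768^4 = +0.682241
d^3_{1,1}(1.4868) = +0.159175 -1.076268 +0.682241 = -0.234853
|D^3_{1,1}|² = |d^3_{1,1}(β)|² = (-0.234853)² = 0.055156 (the z-rotation phases have unit modulus)

P=0.0552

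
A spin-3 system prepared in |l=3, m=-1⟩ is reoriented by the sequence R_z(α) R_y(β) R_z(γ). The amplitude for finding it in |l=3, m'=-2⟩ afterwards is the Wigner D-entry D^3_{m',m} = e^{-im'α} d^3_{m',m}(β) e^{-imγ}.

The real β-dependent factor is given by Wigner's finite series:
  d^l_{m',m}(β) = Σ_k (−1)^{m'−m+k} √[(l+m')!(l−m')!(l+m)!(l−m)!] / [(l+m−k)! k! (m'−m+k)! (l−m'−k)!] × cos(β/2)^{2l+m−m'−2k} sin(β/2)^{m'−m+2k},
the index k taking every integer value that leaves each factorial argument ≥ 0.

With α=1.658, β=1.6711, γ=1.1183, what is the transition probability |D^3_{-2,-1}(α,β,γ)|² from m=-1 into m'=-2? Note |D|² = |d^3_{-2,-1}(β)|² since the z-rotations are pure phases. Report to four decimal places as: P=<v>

D^3_{-2,-1}(1.658,1.6711,1.1183) = e^{-i·-2·1.658}·d^3_{-2,-1}(1.6711)·e^{-i·-1·1.1183}. Compute d first:
c=cos(1.6711/2)=0.670770, s=sin(1.6711/2)=0.741666; N=√[1·120·2·24]=75.894664
The bounds max(0,m−m')=1 and min(l+m,l−m')=2 give 2 terms
  k=1: (−1)^0·75.8947/(24)·0.6708^5·0.7417^1 = +0.318475
  k=2: (−1)^1·75.8947/(12)·0.6708^3·0.7417^3 = -0.778709
d^3_{-2,-1}(1.6711) = +0.318475 -0.778709 = -0.460233
|D^3_{-2,-1}|² = |d^3_{-2,-1}(β)|² = (-0.460233)² = 0.211815 (the z-rotation phases have unit modulus)

P=0.2118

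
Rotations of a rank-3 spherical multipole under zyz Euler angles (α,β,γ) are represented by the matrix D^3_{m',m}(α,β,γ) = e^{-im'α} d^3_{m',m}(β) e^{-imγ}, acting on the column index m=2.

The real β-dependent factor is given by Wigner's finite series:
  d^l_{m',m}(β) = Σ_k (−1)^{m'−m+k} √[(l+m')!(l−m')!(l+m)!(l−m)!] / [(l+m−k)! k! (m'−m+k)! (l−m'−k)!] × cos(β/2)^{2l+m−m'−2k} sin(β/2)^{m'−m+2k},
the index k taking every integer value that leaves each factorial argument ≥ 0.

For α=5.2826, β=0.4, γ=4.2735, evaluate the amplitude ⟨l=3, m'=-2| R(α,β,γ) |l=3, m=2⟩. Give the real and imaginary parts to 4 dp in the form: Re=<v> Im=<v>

Re=-0.0032 Im=0.0067

Split into d^3_{-2,2}(β=0.4) × two z-phases.
c=cos(0.4/2)=0.980067, s=sin(0.4/2)=0.198669; N=√[1·120·120·1]=120.000000
Admissible k: 4..5 (factorial args all ≥0)
  k=4: (−1)^0·120.0000/(24)·0.9801^2·0.1987^4 = +0.007482
  k=5: (−1)^1·120.0000/(120)·0.9801^0·0.1987^6 = -0.000061
d^3_{-2,2}(0.4) = +0.007482 -0.000061 = +0.007420
Phases: e^{-i·(-2)·5.2826}=-0.417211-0.908810i, e^{-i·(2)·4.2735}=-0.638862-0.769321i ⇒ D=-0.003210+0.006690i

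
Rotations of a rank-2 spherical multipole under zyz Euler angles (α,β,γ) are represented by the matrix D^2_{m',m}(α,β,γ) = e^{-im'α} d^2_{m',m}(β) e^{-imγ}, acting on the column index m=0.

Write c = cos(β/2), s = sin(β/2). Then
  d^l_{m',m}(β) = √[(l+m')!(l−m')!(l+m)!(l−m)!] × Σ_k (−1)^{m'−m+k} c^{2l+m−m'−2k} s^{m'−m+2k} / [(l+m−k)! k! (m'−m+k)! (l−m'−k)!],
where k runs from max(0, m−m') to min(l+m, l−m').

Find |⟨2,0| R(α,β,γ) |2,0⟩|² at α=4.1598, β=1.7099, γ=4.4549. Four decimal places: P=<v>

P=0.2220

Split into d^2_{0,0}(β=1.7099) × two z-phases.
With c≡cos(β/2)=0.656256 and s≡sin(β/2)=0.754538, N=[2·2·2·2]^{1/2}=4.000000
k: max(0,(0)−(0))=0 … min(2+(0),2−(0))=2
  k=0: (−1)^0·4.0000/(4)·0.6563^4·0.7545^0 = +0.185479
  k=1: (−1)^1·4.0000/(1)·0.6563^2·0.7545^2 = -0.980775
  k=2: (−1)^2·4.0000/(4)·0.6563^0·0.7545^4 = +0.324134
d^2_{0,0}(1.7099) = +0.185479 -0.980775 +0.324134 = -0.471162
|D^2_{0,0}|² = |d^2_{0,0}(β)|² = (-0.471162)² = 0.221994 (the z-rotation phases have unit modulus)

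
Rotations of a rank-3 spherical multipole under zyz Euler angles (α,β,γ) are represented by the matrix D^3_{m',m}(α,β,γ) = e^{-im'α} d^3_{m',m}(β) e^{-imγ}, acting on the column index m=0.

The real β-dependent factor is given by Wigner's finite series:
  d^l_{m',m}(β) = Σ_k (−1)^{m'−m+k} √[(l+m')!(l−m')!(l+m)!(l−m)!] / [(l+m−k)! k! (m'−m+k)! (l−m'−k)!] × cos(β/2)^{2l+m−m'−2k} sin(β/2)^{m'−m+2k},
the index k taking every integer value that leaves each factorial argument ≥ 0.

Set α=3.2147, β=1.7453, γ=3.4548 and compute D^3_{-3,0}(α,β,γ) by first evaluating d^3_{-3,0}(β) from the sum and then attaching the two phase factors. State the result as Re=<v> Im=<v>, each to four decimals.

Re=-0.5211 Im=-0.1162

Split into d^3_{-3,0}(β=1.7453) × two z-phases.
With c≡cos(β/2)=0.642799 and s≡sin(β/2)=0.766035, N=[1·720·6·6]^{1/2}=160.996894
Admissible k: 3..3 (factorial args all ≥0)
  k=3: (−1)^0·160.9969/(36)·0.6428^3·0.7660^3 = +0.533932
d^3_{-3,0}(1.7453) = +0.533932
D = (-0.976045-0.217568i)·(+0.533932)·(+1.000000+0.000000i) = -0.521142-0.116167i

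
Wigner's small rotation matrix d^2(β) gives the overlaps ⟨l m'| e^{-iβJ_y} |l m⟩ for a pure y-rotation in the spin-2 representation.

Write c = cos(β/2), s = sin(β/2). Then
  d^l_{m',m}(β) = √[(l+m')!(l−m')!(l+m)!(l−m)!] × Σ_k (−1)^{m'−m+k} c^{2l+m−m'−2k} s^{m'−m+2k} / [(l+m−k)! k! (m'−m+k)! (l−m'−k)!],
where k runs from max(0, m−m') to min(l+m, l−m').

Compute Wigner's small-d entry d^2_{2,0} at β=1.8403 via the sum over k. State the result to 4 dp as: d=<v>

d^2_{2,0}(β=1.8403) via Wigner's sum:
Half-angle: c=0.605701, s=0.795692. N=√(24·1·2·2)=9.797959
k∈{0} keeps every argument non-negative
  k=0: (−1)^2·9.7980/(4)·0.6057^2·0.7957^2 = +0.568961
d^2_{2,0}(1.8403) = +0.568961

d=0.5690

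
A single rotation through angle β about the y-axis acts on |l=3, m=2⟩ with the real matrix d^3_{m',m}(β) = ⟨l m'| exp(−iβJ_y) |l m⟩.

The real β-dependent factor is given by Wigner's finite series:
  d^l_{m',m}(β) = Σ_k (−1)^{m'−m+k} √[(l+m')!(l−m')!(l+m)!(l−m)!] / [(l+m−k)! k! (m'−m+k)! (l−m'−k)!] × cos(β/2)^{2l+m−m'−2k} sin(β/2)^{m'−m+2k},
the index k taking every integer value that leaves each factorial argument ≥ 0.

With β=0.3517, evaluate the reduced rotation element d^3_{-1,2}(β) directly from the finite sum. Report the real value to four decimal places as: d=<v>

d=0.0318

d^3_{-1,2}(β=0.3517) via Wigner's sum:
With c≡cos(β/2)=0.984578 and s≡sin(β/2)=0.174945, N=[2·24·120·1]^{1/2}=75.894664
k: max(0,(2)−(-1))=3 … min(3+(2),3−(-1))=4
  k=3: (−1)^0·75.8947/(12)·0.9846^3·0.1749^3 = +0.032321
  k=4: (−1)^1·75.8947/(24)·0.9846^1·0.1749^5 = -0.000510
d^3_{-1,2}(0.3517) = +0.032321 -0.000510 = +0.031811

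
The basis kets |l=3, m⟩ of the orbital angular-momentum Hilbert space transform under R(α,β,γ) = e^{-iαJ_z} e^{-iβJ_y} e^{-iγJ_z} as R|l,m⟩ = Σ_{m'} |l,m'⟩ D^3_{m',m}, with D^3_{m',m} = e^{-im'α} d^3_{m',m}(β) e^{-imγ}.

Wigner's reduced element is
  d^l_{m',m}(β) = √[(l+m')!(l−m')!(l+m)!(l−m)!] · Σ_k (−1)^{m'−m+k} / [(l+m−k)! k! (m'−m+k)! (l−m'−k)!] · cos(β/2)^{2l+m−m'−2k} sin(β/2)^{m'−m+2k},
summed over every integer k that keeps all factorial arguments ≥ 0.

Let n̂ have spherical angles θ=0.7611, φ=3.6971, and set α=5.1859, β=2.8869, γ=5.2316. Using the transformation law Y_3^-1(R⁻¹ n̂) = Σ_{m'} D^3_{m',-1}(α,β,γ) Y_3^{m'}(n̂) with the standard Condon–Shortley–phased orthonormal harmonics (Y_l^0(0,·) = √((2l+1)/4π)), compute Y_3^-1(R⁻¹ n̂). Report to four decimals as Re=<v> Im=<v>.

Need the full column D^3_{m',-1} for m'=−3..3 at α=5.1859, β=2.8869, γ=5.2316.
cos(β/2)=0.127002, sin(β/2)=0.991902
d^3_{-3,-1}: single k=2 term ⇒ +0.000991;  D = -0.000358+0.000925i
d^3_{-2,-1}: k∈[1..2] ⇒ +0.000104 -0.012644 = -0.012540;  D = +0.012472-0.001309i
d^3_{-1,-1}: k∈[0..2] ⇒ +0.000004 -0.002048 +0.093681 = +0.091637;  D = -0.050072-0.076748i
d^3_{0,-1}: k∈[0..2] ⇒ -0.000114 +0.020776 -0.422423 = -0.401761;  D = -0.199352+0.348813i
d^3_{1,-1}: k∈[0..2] ⇒ +0.001536 -0.124908 +0.952387 = +0.829015;  D = +0.828150+0.037873i
d^3_{2,-1}: k∈[0..1] ⇒ -0.012644 +0.385617 = +0.372974;  D = +0.154739+0.339360i
d^3_{3,-1}: single k=0 term ⇒ +0.060471;  D = -0.037527+0.047418i
Y_3^{m'}(θ=0.7611,φ=3.6971) and Σ D·Y over m':
  (-0.0004+0.0009i)·(+0.0131+0.1363i)  (+0.0125-0.0013i)·(+0.1562-0.3155i)  (-0.0501-0.0767i)·(-0.3071+0.1906i)  (-0.1994+0.3488i)·(-0.1023+0.0000i)  (+0.8281+0.0379i)·(+0.3071+0.1906i)  (+0.1547+0.3394i)·(+0.1562+0.3155i)  (-0.0375+0.0474i)·(-0.0131+0.1363i)
Y_3^-1(R⁻¹ n̂) = +0.210034+0.239742i

Re=0.2100 Im=0.2397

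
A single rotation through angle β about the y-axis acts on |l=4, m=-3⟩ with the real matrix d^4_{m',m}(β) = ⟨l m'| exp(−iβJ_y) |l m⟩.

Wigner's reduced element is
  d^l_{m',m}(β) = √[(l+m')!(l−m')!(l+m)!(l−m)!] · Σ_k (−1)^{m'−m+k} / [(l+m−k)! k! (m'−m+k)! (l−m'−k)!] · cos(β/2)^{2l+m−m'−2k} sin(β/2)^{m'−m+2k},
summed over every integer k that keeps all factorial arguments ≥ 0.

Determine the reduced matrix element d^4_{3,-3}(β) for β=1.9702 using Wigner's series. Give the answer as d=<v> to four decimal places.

d=0.4837

d^4_{3,-3}(β=1.9702) via Wigner's sum:
Half-angle: c=0.552780, s=0.833327. N=√(5040·1·1·5040)=5040.000000
k: max(0,(-3)−(3))=0 … min(4+(-3),4−(3))=1
  k=0: (−1)^6·5040.0000/(720)·0.5528^2·0.8333^6 = +0.716302
  k=1: (−1)^7·5040.0000/(5040)·0.5528^0·0.8333^8 = -0.232555
d^4_{3,-3}(1.9702) = +0.716302 -0.232555 = +0.483747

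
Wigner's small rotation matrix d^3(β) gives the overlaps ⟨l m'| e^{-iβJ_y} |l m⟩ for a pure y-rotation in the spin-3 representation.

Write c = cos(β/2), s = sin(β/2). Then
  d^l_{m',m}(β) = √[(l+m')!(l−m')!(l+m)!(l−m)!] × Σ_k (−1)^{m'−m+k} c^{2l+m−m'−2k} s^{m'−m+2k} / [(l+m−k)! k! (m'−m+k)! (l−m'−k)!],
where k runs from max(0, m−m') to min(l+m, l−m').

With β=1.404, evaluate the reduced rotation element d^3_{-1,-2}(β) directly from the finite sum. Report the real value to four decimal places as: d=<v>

d^3_{-1,-2}(β=1.404) via Wigner's sum:
Half-angle: c=0.763552, s=0.645746. N=√(2·24·1·120)=75.894664
k: max(0,(-2)−(-1))=0 … min(3+(-2),3−(-1))=1
  k=0: (−1)^1·75.8947/(24)·0.7636^5·0.6457^1 = -0.529975
  k=1: (−1)^2·75.8947/(12)·0.7636^3·0.6457^3 = +0.758109
d^3_{-1,-2}(1.404) = -0.529975 +0.758109 = +0.228134

d=0.2281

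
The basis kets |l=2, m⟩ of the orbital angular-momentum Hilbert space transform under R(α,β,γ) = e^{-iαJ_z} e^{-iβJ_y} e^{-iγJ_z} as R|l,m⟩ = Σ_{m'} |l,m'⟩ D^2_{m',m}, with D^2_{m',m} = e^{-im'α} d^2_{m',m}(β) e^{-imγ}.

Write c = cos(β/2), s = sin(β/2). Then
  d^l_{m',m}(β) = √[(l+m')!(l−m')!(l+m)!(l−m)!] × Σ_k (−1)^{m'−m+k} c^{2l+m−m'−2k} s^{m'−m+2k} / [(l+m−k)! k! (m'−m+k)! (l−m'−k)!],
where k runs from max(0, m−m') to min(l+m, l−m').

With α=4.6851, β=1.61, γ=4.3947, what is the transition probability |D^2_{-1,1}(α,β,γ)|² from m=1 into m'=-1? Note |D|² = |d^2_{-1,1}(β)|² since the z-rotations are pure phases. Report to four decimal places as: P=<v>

P=0.2293

Split into d^2_{-1,1}(β=1.61) × two z-phases.
Half-angle: c=0.693111, s=0.720831. N=√(1·6·6·1)=6.000000
k∈{2,3} keeps every argument non-negative
  k=2: (−1)^0·6.0000/(2)·0.6931^2·0.7208^2 = +0.748848
  k=3: (−1)^1·6.0000/(6)·0.6931^0·0.7208^4 = -0.269981
d^2_{-1,1}(1.61) = +0.748848 -0.269981 = +0.478867
|D^2_{-1,1}|² = |d^2_{-1,1}(β)|² = (+0.478867)² = 0.229314 (the z-rotation phases have unit modulus)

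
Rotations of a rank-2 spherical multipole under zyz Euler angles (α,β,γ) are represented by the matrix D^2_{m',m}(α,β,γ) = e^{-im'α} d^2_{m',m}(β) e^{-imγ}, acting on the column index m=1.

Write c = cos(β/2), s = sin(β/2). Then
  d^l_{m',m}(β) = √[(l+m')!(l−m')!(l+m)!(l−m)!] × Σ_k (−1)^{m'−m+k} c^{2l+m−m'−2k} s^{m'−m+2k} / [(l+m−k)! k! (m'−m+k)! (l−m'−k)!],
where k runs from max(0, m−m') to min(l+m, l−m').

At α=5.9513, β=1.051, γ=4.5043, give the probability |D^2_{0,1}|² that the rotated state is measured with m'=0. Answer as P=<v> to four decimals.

First d^2_{0,1}(β=1.051), then the phase factors e^{-i(0)α} and e^{-i(1)γ}:
Half-angle: c=0.865073, s=0.501646. N=√(2·2·6·1)=4.898979
Admissible k: 1..2 (factorial args all ≥0)
  k=1: (−1)^0·4.8990/(2)·0.8651^3·0.5016^1 = +0.795484
  k=2: (−1)^1·4.8990/(2)·0.8651^1·0.5016^3 = -0.267497
d^2_{0,1}(1.051) = +0.795484 -0.267497 = +0.527986
|D^2_{0,1}|² = |d^2_{0,1}(β)|² = (+0.527986)² = 0.278769 (the z-rotation phases have unit modulus)

P=0.2788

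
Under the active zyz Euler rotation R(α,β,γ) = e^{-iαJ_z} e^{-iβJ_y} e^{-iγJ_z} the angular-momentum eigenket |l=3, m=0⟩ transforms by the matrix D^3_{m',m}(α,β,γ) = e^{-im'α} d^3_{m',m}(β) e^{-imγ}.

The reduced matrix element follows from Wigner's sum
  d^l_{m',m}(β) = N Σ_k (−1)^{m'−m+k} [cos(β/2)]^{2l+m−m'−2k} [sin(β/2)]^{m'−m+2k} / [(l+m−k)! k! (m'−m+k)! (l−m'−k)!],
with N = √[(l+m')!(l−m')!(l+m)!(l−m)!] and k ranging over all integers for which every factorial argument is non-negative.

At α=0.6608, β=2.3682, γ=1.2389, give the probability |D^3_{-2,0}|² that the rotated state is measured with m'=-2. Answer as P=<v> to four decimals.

First d^3_{-2,0}(β=2.3682), then the phase factors e^{-i(-2)α} and e^{-i(0)γ}:
c=cos(2.3682/2)=0.377131, s=sin(2.3682/2)=0.926160; N=√[1·120·6·6]=65.726707
Admissible k: 2..3 (factorial args all ≥0)
  k=2: (−1)^0·65.7267/(12)·0.3771^4·0.9262^2 = +0.095039
  k=3: (−1)^1·65.7267/(12)·0.3771^2·0.9262^4 = -0.573177
d^3_{-2,0}(2.3682) = +0.095039 -0.573177 = -0.478138
|D^3_{-2,0}|² = |d^3_{-2,0}(β)|² = (-0.478138)² = 0.228616 (the z-rotation phases have unit modulus)

P=0.2286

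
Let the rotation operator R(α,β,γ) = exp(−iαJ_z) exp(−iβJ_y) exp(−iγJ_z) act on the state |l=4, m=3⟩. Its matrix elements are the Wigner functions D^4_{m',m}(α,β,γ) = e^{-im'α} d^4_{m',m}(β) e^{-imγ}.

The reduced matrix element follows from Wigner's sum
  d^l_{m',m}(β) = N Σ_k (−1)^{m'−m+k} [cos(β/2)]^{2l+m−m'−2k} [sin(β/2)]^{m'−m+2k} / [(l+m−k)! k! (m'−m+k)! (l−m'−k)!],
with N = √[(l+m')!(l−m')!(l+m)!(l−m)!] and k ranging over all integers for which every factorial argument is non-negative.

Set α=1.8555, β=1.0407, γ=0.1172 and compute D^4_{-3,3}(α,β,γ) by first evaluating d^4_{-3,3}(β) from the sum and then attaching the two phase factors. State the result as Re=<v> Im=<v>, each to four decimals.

Split into d^4_{-3,3}(β=1.0407) × two z-phases.
Half-angle: c=0.867645, s=0.497184. N=√(1·5040·5040·1)=5040.000000
The bounds max(0,m−m')=6 and min(l+m,l−m')=7 give 2 terms
  k=6: (−1)^0·5040.0000/(720)·0.8676^2·0.4972^6 = +0.079595
  k=7: (−1)^1·5040.0000/(5040)·0.8676^0·0.4972^8 = -0.003734
d^4_{-3,3}(1.0407) = +0.079595 -0.003734 = +0.075861
D = (+0.753987-0.656889i)·(+0.075861)·(+0.938823-0.344400i) = +0.036537-0.066483i

Re=0.0365 Im=-0.0665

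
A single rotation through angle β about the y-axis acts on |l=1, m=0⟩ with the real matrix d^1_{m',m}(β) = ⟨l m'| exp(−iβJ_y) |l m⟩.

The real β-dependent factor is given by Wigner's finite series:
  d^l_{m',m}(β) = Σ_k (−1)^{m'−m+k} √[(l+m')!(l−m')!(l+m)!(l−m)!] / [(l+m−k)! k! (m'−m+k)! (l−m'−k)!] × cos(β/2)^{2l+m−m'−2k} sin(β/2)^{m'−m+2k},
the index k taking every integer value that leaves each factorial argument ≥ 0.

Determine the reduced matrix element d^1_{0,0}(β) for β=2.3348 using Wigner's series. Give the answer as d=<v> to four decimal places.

d^1_{0,0}(β=2.3348) via Wigner's sum:
With c≡cos(β/2)=0.392544 and s≡sin(β/2)=0.919733, N=[1·1·1·1]^{1/2}=1.000000
Admissible k: 0..1 (factorial args all ≥0)
  k=0: (−1)^0·1.0000/(1)·0.3925^2·0.9197^0 = +0.154091
  k=1: (−1)^1·1.0000/(1)·0.3925^0·0.9197^2 = -0.845909
d^1_{0,0}(2.3348) = +0.154091 -0.845909 = -0.691818

d=-0.6918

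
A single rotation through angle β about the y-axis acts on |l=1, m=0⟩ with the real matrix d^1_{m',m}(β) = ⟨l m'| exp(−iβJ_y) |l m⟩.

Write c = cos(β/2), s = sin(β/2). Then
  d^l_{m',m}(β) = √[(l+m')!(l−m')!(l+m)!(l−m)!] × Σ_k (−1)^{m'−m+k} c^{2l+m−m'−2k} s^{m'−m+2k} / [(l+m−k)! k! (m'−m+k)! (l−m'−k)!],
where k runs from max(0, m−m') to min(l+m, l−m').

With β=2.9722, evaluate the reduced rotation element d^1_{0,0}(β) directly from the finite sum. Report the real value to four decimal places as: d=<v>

d^1_{0,0}(β=2.9722) via Wigner's sum:
With c≡cos(β/2)=0.084595 and s≡sin(β/2)=0.996415, N=[1·1·1·1]^{1/2}=1.000000
The bounds max(0,m−m')=0 and min(l+m,l−m')=1 give 2 terms
  k=0: (−1)^0·1.0000/(1)·0.0846^2·0.9964^0 = +0.007156
  k=1: (−1)^1·1.0000/(1)·0.0846^0·0.9964^2 = -0.992844
d^1_{0,0}(2.9722) = +0.007156 -0.992844 = -0.985687

d=-0.9857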